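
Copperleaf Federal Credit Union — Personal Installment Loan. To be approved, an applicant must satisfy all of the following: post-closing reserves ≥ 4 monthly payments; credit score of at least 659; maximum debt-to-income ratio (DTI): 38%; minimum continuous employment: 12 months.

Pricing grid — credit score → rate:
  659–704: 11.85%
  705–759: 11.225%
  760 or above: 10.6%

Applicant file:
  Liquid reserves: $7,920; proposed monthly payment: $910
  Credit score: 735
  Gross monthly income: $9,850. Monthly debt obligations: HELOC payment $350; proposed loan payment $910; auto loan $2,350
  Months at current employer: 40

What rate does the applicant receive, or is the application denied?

Approved at 11.225%

Credit score 735 ≥ 659 (meets minimum)
Employment 40 ≥ 12 months
Reserves: 7,920 ÷ 910 = 8.7 months (meets 4-month minimum)
Total monthly debts = (350 + 910 + 2,350) = 3,610. Debt-to-income = 3,610/9,850 = 36.6% — meets 38% limit
All requirements met. Score 735 falls in the 705–759 tier → 11.225%.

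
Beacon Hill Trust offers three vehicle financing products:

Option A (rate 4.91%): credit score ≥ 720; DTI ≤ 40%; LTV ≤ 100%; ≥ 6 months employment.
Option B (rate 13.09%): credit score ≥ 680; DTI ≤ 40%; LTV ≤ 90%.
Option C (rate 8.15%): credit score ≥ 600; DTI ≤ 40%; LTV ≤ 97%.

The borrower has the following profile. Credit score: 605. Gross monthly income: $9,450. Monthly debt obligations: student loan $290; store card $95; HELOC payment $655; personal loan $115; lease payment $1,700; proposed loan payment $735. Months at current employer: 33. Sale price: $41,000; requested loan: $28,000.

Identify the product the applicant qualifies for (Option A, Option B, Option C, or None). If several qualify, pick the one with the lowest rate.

Option C

Total debts = (290 + 95 + 655 + 115 + 1,700 + 735) = 3,590; DTI = 3,590/9,450 = 38%.
LTV = 28,000/41,000 = 68.3%.
Option A: score 605 < 720; DTI 38% ≤ 40%; LTV 68.3% ≤ 100%; employment 33 ≥ 6 mo → does not qualify.
Option B: score 605 < 680; DTI 38% ≤ 40%; LTV 68.3% ≤ 90% → does not qualify.
Option C: score 605 ≥ 600; DTI 38% ≤ 40%; LTV 68.3% ≤ 97% → qualifies.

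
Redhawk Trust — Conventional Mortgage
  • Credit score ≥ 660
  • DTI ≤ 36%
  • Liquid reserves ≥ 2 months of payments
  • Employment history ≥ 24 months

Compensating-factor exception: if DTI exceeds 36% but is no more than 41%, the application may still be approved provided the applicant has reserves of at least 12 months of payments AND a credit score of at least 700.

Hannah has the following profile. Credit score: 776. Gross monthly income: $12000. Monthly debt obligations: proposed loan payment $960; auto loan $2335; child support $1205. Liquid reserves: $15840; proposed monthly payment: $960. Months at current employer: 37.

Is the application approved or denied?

Credit score 776 ≥ 660 (meets base)
Total debts = (960 + 2,335 + 1,205) = 4,500. DTI: 4,500 ÷ 12,000 = 37.5%, over the 36% base limit.
Reserves: 15,840 ÷ 960 = 16.5 months (meets 2-month minimum)
Employment 37 ≥ 24 months
37.5% falls in the override range (36%–41%), so the compensating-factor test applies.
Override check — reserves: 16.5 mo (ok); score: 776 (ok).
Both compensating conditions met → exception applies.

Approved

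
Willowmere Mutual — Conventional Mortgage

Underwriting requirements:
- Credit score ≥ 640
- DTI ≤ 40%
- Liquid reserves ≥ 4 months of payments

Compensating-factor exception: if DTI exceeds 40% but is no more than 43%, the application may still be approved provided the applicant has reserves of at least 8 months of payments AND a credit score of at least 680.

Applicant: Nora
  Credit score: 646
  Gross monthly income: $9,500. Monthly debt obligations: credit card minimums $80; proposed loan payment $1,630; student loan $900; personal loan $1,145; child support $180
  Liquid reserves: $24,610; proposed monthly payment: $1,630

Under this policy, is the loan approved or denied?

Credit score 646 ≥ 640 (meets base)
Total debts = (80 + 1,630 + 900 + 1,145 + 180) = 3,935. DTI = 3,935/9,500 = 41.4% > 40% — standard DTI limit exceeded.
Reserves: 24,610 ÷ 1,630 = 15.1 months (meets 4-month minimum)
41.4% falls in the override range (40%–43%), so the compensating-factor test applies.
Reserves 15.1 ≥ 8 months; credit score 646 < 680.
Override conditions not both satisfied; exception does not apply.

Denied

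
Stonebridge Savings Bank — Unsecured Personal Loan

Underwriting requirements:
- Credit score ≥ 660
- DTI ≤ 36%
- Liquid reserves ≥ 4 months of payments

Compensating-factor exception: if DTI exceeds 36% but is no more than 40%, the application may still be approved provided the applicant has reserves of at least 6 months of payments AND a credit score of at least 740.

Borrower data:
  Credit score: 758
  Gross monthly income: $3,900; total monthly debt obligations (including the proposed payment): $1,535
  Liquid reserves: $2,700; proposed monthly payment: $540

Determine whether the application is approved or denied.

Denied

Credit score 758 ≥ 660 (meets base)
DTI: 1,535 ÷ 3,900 = 39.4%, over the 36% base limit.
Reserves = 2,700/540 = 5.0 months ≥ 4
39.4% falls in the override range (36%–40%), so the compensating-factor test applies.
Override check — reserves: 5.0 mo (short of 6); score: 758 (ok).
Override conditions not both satisfied; exception does not apply.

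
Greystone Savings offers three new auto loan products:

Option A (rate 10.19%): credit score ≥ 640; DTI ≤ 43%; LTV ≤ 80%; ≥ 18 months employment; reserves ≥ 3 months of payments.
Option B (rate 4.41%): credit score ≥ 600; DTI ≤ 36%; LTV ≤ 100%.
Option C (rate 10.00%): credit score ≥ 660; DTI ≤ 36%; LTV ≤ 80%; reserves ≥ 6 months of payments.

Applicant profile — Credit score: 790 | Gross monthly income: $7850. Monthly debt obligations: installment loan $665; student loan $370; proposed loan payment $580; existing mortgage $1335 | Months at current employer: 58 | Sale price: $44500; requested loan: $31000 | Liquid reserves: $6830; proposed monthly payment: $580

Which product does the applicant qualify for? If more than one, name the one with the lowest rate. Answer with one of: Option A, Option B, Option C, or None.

Option A

Total debts = (665 + 370 + 580 + 1,335) = 2,950; DTI = 2,950/7,850 = 37.6%.
LTV = 31,000/44,500 = 69.7%.
Reserves = 6,830/580 = 11.8 months.
Option A: score 790 ≥ 640; DTI 37.6% ≤ 43%; LTV 69.7% ≤ 80%; employment 58 ≥ 18 mo; reserves 11.8 ≥ 3 mo → qualifies.
Option B: score 790 ≥ 600; DTI 37.6% > 36%; LTV 69.7% ≤ 100% → does not qualify.
Option C: score 790 ≥ 660; DTI 37.6% > 36%; LTV 69.7% ≤ 80%; reserves 11.8 ≥ 6 mo → does not qualify.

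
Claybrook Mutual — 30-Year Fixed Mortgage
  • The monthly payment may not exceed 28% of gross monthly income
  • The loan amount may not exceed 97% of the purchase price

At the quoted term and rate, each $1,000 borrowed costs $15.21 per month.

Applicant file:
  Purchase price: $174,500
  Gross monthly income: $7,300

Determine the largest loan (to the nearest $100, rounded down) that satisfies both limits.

Payment cap: 28% × $7,300 = $2,044/month.
At $15.21 per $1,000, that supports 2,044/15.21 × 1,000 ≈ $134,385 → $134,300.
LTV cap: 97% × $174,500 = $169,265 → $169,200.
Binding constraint: payment-to-income.

$134,300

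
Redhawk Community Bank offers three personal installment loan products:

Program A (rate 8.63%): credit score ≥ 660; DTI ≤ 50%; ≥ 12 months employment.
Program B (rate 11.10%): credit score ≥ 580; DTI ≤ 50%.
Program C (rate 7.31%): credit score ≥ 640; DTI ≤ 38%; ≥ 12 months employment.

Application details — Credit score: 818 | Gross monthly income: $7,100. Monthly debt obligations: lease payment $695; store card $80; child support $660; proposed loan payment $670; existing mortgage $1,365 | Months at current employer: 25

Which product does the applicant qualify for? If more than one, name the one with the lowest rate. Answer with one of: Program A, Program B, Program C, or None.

Program A

Total debts = (695 + 80 + 660 + 670 + 1,365) = 3,470; DTI = 3,470/7,100 = 48.9%.
Program A: score 818 ≥ 660; DTI 48.9% ≤ 50%; employment 25 ≥ 12 mo → qualifies.
Program B: score 818 ≥ 580; DTI 48.9% ≤ 50% → qualifies.
Program C: score 818 ≥ 640; DTI 48.9% > 38%; employment 25 ≥ 12 mo → does not qualify.
Qualifying: Program A, Program B. Lowest rate is 8.63% → Program A.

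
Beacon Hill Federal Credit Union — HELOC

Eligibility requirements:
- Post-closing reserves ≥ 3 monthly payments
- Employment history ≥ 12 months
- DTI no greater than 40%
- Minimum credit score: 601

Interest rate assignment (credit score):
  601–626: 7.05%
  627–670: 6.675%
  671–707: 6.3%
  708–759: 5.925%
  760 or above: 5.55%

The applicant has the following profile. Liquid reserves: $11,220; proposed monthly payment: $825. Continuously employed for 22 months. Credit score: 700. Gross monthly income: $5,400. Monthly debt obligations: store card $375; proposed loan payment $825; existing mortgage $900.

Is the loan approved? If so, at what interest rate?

Credit score 700 ≥ 601 (meets minimum)
Reserves = 11,220/825 = 13.6 months ≥ 3
Total monthly debts = (375 + 825 + 900) = 2,100. DTI = 2,100/5,400 = 38.9% ≤ 40%
Employment 22 ≥ 12 months
All requirements met. Score 700 falls in the 671–707 tier → 6.3%.

Approved at 6.3%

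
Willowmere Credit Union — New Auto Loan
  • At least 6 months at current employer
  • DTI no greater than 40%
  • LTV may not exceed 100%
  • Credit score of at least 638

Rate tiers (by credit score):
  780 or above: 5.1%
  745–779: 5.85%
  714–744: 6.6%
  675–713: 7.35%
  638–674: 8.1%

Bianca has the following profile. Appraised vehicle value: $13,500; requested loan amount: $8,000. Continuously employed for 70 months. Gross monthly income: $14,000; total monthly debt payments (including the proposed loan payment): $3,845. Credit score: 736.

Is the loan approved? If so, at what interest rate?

Approved at 6.6%

Credit score 736 ≥ 638 (meets minimum)
Employment 70 ≥ 6 months
LTV = 8,000/13,500 = 59.3% ≤ 100%
DTI: 3,845 ÷ 14,000 = 27.5%, within the 40% cap
All requirements met. Score 736 falls in the 714–744 tier → 6.6%.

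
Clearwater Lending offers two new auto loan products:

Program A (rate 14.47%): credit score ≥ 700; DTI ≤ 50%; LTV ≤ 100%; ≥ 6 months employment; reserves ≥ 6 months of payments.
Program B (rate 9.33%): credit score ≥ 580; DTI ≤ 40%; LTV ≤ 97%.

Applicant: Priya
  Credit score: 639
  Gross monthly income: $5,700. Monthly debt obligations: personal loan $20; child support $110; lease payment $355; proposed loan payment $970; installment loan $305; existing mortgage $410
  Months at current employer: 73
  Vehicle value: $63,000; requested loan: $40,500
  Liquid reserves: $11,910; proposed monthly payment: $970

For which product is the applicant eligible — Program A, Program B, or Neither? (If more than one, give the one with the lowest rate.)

Total debts = (20 + 110 + 355 + 970 + 305 + 410) = 2,170; DTI = 2,170/5,700 = 38.1%.
LTV = 40,500/63,000 = 64.3%.
Reserves = 11,910/970 = 12.3 months.
Program A: score 639 < 700; DTI 38.1% ≤ 50%; LTV 64.3% ≤ 100%; employment 73 ≥ 6 mo; reserves 12.3 ≥ 6 mo → does not qualify.
Program B: score 639 ≥ 580; DTI 38.1% ≤ 40%; LTV 64.3% ≤ 97% → qualifies.

Program B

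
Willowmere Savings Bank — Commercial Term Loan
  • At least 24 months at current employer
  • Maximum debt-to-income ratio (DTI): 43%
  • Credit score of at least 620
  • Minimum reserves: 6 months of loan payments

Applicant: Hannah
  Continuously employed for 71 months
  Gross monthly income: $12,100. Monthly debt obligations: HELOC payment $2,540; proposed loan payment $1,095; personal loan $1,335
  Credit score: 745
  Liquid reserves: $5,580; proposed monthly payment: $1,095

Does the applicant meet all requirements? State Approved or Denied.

Employment 71 ≥ 24 months
Total monthly debts = (2,540 + 1,095 + 1,335) = 4,970. DTI: 4,970 ÷ 12,100 = 41.1%, within the 43% cap
Credit score 745 ≥ 620 (meets)
Reserves = 5,580/1,095 = 5.1 months < 6
Fails on reserves.

Denied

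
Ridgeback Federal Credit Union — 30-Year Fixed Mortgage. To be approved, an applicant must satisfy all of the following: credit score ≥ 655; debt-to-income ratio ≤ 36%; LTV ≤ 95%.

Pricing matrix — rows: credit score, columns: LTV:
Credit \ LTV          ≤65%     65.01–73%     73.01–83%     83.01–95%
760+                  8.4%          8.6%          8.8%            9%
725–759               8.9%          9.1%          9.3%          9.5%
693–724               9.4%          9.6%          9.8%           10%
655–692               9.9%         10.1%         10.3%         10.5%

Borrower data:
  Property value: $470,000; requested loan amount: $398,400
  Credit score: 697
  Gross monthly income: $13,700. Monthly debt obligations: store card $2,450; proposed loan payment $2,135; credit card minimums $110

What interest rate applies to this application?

Credit score 697 ≥ 655; Total monthly debts = (2,450 + 2,135 + 110) = 4,695. DTI: 4,695 ÷ 13,700 = 34.3%, within the 36% cap
LTV: 398,400 ÷ 470,000 = 84.8%, within 95% cap
Score 697 is in the 693–724 band; LTV 84.8% is in the 83.01–95% band → 10%.

10%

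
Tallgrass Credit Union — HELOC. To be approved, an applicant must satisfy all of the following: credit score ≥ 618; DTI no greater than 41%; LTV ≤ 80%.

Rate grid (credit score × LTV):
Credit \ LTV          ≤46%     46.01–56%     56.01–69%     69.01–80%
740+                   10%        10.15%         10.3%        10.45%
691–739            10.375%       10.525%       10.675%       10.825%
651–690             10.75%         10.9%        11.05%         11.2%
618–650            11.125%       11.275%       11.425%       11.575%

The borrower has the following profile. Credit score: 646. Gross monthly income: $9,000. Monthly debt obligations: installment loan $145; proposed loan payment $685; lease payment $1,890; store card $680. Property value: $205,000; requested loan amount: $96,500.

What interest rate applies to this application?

Credit score 646 ≥ 618; Total monthly debts = (145 + 685 + 1,890 + 680) = 3,400. DTI: 3,400 ÷ 9,000 = 37.8%, within the 41% cap
LTV = 96,500/205,000 = 47.1% ≤ 80%
Credit 646 → row 618–650; LTV 47.1% → column 46.01–56%. Grid cell → 11.275%.

11.275%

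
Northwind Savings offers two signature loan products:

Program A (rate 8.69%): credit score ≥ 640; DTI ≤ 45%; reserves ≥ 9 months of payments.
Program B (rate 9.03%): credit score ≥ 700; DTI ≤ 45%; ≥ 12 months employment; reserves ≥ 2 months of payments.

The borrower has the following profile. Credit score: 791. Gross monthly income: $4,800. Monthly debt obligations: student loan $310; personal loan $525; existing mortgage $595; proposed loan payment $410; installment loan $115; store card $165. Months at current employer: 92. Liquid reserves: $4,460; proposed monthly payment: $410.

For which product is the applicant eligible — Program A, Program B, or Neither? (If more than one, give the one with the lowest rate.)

Total debts = (310 + 525 + 595 + 410 + 115 + 165) = 2,120; DTI = 2,120/4,800 = 44.2%.
Reserves = 4,460/410 = 10.9 months.
Program A: score 791 ≥ 640; DTI 44.2% ≤ 45%; reserves 10.9 ≥ 9 mo → qualifies.
Program B: score 791 ≥ 700; DTI 44.2% ≤ 45%; employment 92 ≥ 12 mo; reserves 10.9 ≥ 2 mo → qualifies.
Qualifying: Program A, Program B. Lowest rate is 8.69% → Program A.

Program A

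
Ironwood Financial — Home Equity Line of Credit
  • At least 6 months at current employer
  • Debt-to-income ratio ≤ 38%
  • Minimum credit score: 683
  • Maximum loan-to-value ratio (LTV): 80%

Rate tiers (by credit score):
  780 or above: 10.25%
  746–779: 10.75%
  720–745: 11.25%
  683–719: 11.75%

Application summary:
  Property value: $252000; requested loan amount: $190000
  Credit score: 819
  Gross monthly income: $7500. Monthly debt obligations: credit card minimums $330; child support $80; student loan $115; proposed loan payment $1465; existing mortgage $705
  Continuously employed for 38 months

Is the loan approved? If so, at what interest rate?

Credit score 819 ≥ 683 (meets minimum)
Employment 38 ≥ 6 months
Total monthly debts = (330 + 80 + 115 + 1,465 + 705) = 2,695. Debt-to-income = 2,695/7,500 = 35.9% — meets 38% limit
Loan-to-value = 190,000/252,000 = 75.4% — pass (80% max)
All requirements met. Score 819 falls in the 780 or above tier → 10.25%.

Approved at 10.25%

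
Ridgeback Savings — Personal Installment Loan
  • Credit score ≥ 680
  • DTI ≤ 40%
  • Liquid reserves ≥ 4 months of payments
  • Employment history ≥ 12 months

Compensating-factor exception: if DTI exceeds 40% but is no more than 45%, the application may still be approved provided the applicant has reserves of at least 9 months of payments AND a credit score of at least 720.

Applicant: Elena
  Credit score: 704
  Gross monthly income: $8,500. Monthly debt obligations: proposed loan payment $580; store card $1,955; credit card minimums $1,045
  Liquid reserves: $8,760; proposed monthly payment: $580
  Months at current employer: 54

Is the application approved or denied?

Denied

Credit score 704 ≥ 680 (meets base)
Total debts = (580 + 1,955 + 1,045) = 3,580. DTI: 3,580 ÷ 8,500 = 42.1%, over the 40% base limit.
Reserves = 8,760/580 = 15.1 months ≥ 4
Employment 54 ≥ 12 months
DTI 42.1% is within the 40%–45% exception band; checking compensating factors.
Override check — reserves: 15.1 mo (ok); score: 704 (below 720).
Compensating-factor requirement not fully met.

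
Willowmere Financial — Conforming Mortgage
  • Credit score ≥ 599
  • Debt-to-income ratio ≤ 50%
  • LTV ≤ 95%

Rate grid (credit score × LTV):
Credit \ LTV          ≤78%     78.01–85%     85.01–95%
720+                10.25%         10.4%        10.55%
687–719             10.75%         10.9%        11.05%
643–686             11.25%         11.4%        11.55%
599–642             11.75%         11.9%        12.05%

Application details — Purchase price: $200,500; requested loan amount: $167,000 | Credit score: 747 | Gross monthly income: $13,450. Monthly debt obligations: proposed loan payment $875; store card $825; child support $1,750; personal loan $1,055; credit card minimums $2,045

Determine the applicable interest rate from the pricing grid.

10.4%

Credit score 747 ≥ 599; Total monthly debts = (875 + 825 + 1,750 + 1,055 + 2,045) = 6,550. Debt-to-income = 6,550/13,450 = 48.7% — meets 50% limit
Loan-to-value = 167,000/200,500 = 83.3% — pass (95% max)
Credit 747 → row 720+; LTV 83.3% → column 78.01–85%. Grid cell → 10.4%.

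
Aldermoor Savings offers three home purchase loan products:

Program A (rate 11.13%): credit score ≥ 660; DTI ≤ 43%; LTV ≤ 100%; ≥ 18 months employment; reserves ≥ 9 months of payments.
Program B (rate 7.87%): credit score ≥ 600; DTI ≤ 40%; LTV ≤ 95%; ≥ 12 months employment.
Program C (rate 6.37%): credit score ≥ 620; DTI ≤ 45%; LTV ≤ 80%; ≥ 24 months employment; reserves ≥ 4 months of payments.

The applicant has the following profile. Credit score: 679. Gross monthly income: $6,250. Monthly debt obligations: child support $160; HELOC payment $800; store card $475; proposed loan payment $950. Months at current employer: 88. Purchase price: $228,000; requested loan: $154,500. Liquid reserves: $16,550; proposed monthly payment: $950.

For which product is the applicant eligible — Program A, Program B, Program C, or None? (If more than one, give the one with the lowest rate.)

Program C

Total debts = (160 + 800 + 475 + 950) = 2,385; DTI = 2,385/6,250 = 38.2%.
LTV = 154,500/228,000 = 67.8%.
Reserves = 16,550/950 = 17.4 months.
Program A: score 679 ≥ 660; DTI 38.2% ≤ 43%; LTV 67.8% ≤ 100%; employment 88 ≥ 18 mo; reserves 17.4 ≥ 9 mo → qualifies.
Program B: score 679 ≥ 600; DTI 38.2% ≤ 40%; LTV 67.8% ≤ 95%; employment 88 ≥ 12 mo → qualifies.
Program C: score 679 ≥ 620; DTI 38.2% ≤ 45%; LTV 67.8% ≤ 80%; employment 88 ≥ 24 mo; reserves 17.4 ≥ 4 mo → qualifies.
Qualifying: Program A, Program B, Program C. Lowest rate is 6.37% → Program C.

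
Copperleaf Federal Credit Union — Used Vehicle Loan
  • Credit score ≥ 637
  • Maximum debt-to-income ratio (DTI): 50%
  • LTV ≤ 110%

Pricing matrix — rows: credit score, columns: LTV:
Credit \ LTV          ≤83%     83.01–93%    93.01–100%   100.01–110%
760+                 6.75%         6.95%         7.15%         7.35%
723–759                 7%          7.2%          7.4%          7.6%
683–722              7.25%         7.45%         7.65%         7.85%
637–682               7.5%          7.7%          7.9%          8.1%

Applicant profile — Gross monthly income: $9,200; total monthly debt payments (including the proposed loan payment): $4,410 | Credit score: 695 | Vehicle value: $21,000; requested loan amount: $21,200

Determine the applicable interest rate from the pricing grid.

7.85%

Credit score 695 ≥ 637; Debt-to-income = 4,410/9,200 = 47.9% — meets 50% limit
LTV: 21,200 ÷ 21,000 = 101%, within 110% cap
Row: 695 falls in 683–722. Column: 101% falls in 100.01–110%. Rate = 7.85%.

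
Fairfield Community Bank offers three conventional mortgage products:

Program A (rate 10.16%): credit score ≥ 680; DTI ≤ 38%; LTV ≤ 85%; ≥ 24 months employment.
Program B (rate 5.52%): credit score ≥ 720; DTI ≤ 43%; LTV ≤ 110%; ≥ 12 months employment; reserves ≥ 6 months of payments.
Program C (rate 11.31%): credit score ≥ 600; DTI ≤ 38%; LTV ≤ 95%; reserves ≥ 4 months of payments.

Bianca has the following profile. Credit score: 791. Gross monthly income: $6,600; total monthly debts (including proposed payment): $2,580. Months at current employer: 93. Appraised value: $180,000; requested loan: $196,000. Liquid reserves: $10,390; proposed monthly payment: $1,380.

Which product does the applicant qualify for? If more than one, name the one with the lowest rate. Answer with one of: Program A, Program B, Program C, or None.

Program B

DTI = 2,580/6,600 = 39.1%.
LTV = 196,000/180,000 = 108.9%.
Reserves = 10,390/1,380 = 7.5 months.
Program A: score 791 ≥ 680; DTI 39.1% > 38%; LTV 108.9% > 85%; employment 93 ≥ 24 mo → does not qualify.
Program B: score 791 ≥ 720; DTI 39.1% ≤ 43%; LTV 108.9% ≤ 110%; employment 93 ≥ 12 mo; reserves 7.5 ≥ 6 mo → qualifies.
Program C: score 791 ≥ 600; DTI 39.1% > 38%; LTV 108.9% > 95%; reserves 7.5 ≥ 4 mo → does not qualify.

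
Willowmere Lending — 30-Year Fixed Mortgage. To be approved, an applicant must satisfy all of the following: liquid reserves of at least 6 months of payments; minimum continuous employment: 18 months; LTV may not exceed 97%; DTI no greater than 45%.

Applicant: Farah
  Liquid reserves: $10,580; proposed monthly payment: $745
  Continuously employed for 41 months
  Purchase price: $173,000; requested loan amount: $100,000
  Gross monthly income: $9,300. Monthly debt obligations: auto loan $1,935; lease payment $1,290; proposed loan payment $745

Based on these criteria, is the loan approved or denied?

Approved

Reserves: 10,580 ÷ 745 = 14.2 months (meets 6-month minimum)
Employment 41 ≥ 18 months
Loan-to-value = 100,000/173,000 = 57.8% — pass (97% max)
Total monthly debts = (1,935 + 1,290 + 745) = 3,970. DTI: 3,970 ÷ 9,300 = 42.7%, within the 45% cap
All criteria satisfied.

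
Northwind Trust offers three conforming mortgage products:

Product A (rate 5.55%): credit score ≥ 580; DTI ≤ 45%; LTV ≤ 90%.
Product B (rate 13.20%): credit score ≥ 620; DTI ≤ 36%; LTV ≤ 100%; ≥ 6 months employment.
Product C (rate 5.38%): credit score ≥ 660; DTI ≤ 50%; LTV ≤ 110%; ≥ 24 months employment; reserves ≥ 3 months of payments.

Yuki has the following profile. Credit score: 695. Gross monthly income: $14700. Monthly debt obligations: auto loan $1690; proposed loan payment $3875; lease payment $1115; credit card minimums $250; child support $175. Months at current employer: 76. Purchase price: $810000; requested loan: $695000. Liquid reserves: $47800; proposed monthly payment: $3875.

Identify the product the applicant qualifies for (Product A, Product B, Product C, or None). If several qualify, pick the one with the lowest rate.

Product C

Total debts = (1,690 + 3,875 + 1,115 + 250 + 175) = 7,105; DTI = 7,105/14,700 = 48.3%.
LTV = 695,000/810,000 = 85.8%.
Reserves = 47,800/3,875 = 12.3 months.
Product A: score 695 ≥ 580; DTI 48.3% > 45%; LTV 85.8% ≤ 90% → does not qualify.
Product B: score 695 ≥ 620; DTI 48.3% > 36%; LTV 85.8% ≤ 100%; employment 76 ≥ 6 mo → does not qualify.
Product C: score 695 ≥ 660; DTI 48.3% ≤ 50%; LTV 85.8% ≤ 110%; employment 76 ≥ 24 mo; reserves 12.3 ≥ 3 mo → qualifies.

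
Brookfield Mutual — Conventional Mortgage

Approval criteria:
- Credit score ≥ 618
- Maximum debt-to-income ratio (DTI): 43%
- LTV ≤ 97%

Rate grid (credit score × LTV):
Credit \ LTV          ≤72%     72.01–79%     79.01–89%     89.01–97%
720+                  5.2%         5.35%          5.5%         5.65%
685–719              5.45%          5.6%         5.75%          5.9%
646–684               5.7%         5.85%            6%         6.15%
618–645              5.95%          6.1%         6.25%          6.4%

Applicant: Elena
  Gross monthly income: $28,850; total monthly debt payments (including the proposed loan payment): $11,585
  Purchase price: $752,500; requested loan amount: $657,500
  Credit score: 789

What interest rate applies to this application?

Credit score 789 ≥ 618; Debt-to-income = 11,585/28,850 = 40.2% — meets 43% limit
LTV: 657,500 ÷ 752,500 = 87.4%, within 97% cap
Score 789 is in the 720+ band; LTV 87.4% is in the 79.01–89% band → 5.5%.

5.5%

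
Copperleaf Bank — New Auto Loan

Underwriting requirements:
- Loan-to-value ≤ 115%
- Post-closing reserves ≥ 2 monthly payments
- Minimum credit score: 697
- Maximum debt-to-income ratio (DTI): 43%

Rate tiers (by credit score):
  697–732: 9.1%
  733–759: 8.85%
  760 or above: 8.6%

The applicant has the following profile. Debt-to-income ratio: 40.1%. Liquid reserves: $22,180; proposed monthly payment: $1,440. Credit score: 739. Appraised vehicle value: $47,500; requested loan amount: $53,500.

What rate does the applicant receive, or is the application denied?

Credit score 739 ≥ 697 (meets minimum)
LTV: 53,500 ÷ 47,500 = 112.6%, within 115% cap
Debt-to-income 40.1% vs 43% cap — pass
Reserves: 22,180 ÷ 1,440 = 15.4 months (meets 2-month minimum)
All requirements met. Score 739 falls in the 733–759 tier → 8.85%.

Approved at 8.85%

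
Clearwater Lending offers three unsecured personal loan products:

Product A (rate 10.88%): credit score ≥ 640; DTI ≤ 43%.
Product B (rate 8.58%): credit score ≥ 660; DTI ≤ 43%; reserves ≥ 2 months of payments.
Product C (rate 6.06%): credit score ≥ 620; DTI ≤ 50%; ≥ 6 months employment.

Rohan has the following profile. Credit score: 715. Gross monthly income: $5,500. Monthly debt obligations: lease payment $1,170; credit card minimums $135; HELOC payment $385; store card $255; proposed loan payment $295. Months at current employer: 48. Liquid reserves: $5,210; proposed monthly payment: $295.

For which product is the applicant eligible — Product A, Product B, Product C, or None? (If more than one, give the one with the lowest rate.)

Product C

Total debts = (1,170 + 135 + 385 + 255 + 295) = 2,240; DTI = 2,240/5,500 = 40.7%.
Reserves = 5,210/295 = 17.7 months.
Product A: score 715 ≥ 640; DTI 40.7% ≤ 43% → qualifies.
Product B: score 715 ≥ 660; DTI 40.7% ≤ 43%; reserves 17.7 ≥ 2 mo → qualifies.
Product C: score 715 ≥ 620; DTI 40.7% ≤ 50%; employment 48 ≥ 6 mo → qualifies.
Qualifying: Product A, Product B, Product C. Lowest rate is 6.06% → Product C.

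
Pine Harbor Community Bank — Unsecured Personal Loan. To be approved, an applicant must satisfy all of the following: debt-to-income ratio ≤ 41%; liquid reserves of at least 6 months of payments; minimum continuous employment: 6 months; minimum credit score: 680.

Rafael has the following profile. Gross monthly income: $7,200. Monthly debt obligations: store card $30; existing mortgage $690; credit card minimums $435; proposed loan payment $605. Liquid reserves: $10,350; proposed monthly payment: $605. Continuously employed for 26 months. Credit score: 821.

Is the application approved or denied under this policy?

Total monthly debts = (30 + 690 + 435 + 605) = 1,760. DTI: 1,760 ÷ 7,200 = 24.4%, within the 41% cap
Reserves: 10,350 ÷ 605 = 17.1 months (meets 6-month minimum)
Employment 26 ≥ 6 months
Credit score 821 ≥ 680 (meets)
All criteria satisfied.

Approved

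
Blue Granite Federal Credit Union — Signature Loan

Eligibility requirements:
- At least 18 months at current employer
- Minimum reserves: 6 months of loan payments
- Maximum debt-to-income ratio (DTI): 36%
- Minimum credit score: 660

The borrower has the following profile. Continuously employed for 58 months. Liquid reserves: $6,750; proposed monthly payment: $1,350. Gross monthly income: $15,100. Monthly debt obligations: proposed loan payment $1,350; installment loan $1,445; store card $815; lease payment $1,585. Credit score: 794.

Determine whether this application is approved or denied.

Employment 58 ≥ 18 months
Liquid reserves cover 6,750/1,350 = 5.0 months — < 6 required
Total monthly debts = (1,350 + 1,445 + 815 + 1,585) = 5,195. DTI: 5,195 ÷ 15,100 = 34.4%, within the 36% cap
Credit score 794 ≥ 660 (meets)
Fails on reserves.

Denied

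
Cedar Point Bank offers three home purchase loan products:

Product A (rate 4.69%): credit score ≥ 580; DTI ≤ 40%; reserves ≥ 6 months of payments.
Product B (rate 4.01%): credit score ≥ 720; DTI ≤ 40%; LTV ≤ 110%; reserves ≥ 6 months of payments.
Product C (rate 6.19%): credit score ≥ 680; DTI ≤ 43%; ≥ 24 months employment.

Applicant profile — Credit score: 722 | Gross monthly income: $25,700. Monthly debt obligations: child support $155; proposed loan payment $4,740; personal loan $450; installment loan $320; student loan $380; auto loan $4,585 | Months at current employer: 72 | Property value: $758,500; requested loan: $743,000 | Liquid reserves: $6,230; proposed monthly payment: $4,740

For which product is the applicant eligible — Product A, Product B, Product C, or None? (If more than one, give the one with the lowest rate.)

Product C

Total debts = (155 + 4,740 + 450 + 320 + 380 + 4,585) = 10,630; DTI = 10,630/25,700 = 41.4%.
LTV = 743,000/758,500 = 98%.
Reserves = 6,230/4,740 = 1.3 months.
Product A: score 722 ≥ 580; DTI 41.4% > 40%; reserves 1.3 < 6 mo → does not qualify.
Product B: score 722 ≥ 720; DTI 41.4% > 40%; LTV 98% ≤ 110%; reserves 1.3 < 6 mo → does not qualify.
Product C: score 722 ≥ 680; DTI 41.4% ≤ 43%; employment 72 ≥ 24 mo → qualifies.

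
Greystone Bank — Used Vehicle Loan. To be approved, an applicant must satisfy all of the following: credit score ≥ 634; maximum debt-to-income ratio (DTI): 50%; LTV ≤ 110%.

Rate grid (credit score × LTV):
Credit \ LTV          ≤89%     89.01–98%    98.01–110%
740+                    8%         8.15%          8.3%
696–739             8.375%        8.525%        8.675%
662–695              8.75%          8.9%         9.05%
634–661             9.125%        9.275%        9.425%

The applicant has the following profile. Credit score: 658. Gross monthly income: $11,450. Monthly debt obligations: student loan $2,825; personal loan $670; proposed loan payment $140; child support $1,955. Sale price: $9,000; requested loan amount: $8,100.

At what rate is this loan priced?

9.275%

Credit score 658 ≥ 634; Total monthly debts = (2,825 + 670 + 140 + 1,955) = 5,590. DTI = 5,590/11,450 = 48.8% ≤ 50%
LTV = 8,100/9,000 = 90% ≤ 110%
Row: 658 falls in 634–661. Column: 90% falls in 89.01–98%. Rate = 9.275%.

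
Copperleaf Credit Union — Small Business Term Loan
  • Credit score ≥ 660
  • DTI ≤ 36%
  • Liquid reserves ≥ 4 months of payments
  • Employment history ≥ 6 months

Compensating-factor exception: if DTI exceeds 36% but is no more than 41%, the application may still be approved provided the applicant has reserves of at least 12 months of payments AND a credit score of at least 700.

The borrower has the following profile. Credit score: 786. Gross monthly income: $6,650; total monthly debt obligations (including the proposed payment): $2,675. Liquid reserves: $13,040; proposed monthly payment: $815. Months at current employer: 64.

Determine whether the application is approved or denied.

Approved

Credit score 786 ≥ 660 (meets base)
DTI: 2,675 ÷ 6,650 = 40.2%, over the 36% base limit.
Reserves = 13,040/815 = 16.0 months ≥ 4
Employment 64 ≥ 6 months
DTI 40.2% is within the 36%–41% exception band; checking compensating factors.
Reserves 16.0 ≥ 12 months; credit score 786 ≥ 700.
Both override conditions satisfied; DTI exception granted.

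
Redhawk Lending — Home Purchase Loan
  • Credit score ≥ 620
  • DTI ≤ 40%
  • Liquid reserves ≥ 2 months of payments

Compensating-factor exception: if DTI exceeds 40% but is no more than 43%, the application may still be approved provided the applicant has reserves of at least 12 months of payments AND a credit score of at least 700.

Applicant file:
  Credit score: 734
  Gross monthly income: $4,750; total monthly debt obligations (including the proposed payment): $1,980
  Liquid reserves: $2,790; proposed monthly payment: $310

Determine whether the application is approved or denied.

Credit score 734 ≥ 620 (meets base)
DTI: 1,980 ÷ 4,750 = 41.7%, over the 40% base limit.
Reserves = 2,790/310 = 9.0 months ≥ 2
41.7% falls in the override range (40%–43%), so the compensating-factor test applies.
Reserves 9.0 < 12 months; credit score 734 ≥ 700.
Override conditions not both satisfied; exception does not apply.

Denied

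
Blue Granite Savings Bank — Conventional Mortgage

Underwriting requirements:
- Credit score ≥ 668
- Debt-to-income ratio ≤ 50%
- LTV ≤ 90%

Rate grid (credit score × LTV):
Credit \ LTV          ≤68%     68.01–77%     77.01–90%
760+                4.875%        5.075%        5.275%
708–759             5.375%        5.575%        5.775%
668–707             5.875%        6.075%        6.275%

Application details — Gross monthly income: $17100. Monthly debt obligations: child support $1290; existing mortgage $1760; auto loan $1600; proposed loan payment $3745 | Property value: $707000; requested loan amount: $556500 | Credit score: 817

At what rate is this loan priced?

Credit score 817 ≥ 668; Total monthly debts = (1,290 + 1,760 + 1,600 + 3,745) = 8,395. DTI: 8,395 ÷ 17,100 = 49.1%, within the 50% cap
LTV: 556,500 ÷ 707,000 = 78.7%, within 90% cap
Score 817 is in the 760+ band; LTV 78.7% is in the 77.01–90% band → 5.275%.

5.275%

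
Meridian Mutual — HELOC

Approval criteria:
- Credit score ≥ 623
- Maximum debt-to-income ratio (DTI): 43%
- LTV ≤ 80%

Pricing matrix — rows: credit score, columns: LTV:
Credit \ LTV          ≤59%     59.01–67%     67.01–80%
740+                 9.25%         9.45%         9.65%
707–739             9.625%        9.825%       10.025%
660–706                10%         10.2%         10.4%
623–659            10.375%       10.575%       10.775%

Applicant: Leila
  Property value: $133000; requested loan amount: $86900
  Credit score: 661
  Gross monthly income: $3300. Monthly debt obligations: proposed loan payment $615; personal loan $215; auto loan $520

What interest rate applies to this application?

Credit score 661 ≥ 623; Total monthly debts = (615 + 215 + 520) = 1,350. Debt-to-income = 1,350/3,300 = 40.9% — meets 43% limit
LTV: 86,900 ÷ 133,000 = 65.3%, within 80% cap
Score 661 is in the 660–706 band; LTV 65.3% is in the 59.01–67% band → 10.2%.

10.2%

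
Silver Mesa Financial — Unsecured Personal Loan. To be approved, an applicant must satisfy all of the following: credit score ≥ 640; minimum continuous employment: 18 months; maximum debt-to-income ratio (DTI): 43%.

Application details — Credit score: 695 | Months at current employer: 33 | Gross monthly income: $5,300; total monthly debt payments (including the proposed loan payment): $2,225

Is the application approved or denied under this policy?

Credit score 695 ≥ 640 (meets)
Employment 33 ≥ 18 months
DTI = 2,225/5,300 = 42% ≤ 43%
All criteria satisfied.

Approved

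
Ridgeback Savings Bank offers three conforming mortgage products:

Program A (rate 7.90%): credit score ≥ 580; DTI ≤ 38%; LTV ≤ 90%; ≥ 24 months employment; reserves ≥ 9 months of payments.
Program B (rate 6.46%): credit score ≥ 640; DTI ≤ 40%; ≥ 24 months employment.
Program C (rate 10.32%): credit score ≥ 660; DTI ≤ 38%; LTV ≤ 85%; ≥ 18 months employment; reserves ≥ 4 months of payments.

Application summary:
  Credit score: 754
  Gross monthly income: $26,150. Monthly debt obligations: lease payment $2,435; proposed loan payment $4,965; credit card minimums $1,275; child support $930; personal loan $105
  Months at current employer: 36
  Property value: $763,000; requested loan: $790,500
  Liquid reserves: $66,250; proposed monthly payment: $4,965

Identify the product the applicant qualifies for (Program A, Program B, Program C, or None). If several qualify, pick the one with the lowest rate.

Program B

Total debts = (2,435 + 4,965 + 1,275 + 930 + 105) = 9,710; DTI = 9,710/26,150 = 37.1%.
LTV = 790,500/763,000 = 103.6%.
Reserves = 66,250/4,965 = 13.3 months.
Program A: score 754 ≥ 580; DTI 37.1% ≤ 38%; LTV 103.6% > 90%; employment 36 ≥ 24 mo; reserves 13.3 ≥ 9 mo → does not qualify.
Program B: score 754 ≥ 640; DTI 37.1% ≤ 40%; employment 36 ≥ 24 mo → qualifies.
Program C: score 754 ≥ 660; DTI 37.1% ≤ 38%; LTV 103.6% > 85%; employment 36 ≥ 18 mo; reserves 13.3 ≥ 4 mo → does not qualify.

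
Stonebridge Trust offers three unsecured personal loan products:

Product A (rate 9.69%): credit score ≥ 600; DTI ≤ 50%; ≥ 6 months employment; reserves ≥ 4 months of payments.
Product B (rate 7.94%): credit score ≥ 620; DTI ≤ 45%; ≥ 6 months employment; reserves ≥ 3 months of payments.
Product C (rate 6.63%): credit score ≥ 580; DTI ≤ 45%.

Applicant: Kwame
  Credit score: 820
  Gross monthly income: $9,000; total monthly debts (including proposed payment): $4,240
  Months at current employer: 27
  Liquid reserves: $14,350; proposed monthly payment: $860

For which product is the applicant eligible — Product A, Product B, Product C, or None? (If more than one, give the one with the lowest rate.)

DTI = 4,240/9,000 = 47.1%.
Reserves = 14,350/860 = 16.7 months.
Product A: score 820 ≥ 600; DTI 47.1% ≤ 50%; employment 27 ≥ 6 mo; reserves 16.7 ≥ 4 mo → qualifies.
Product B: score 820 ≥ 620; DTI 47.1% > 45%; employment 27 ≥ 6 mo; reserves 16.7 ≥ 3 mo → does not qualify.
Product C: score 820 ≥ 580; DTI 47.1% > 45% → does not qualify.

Product A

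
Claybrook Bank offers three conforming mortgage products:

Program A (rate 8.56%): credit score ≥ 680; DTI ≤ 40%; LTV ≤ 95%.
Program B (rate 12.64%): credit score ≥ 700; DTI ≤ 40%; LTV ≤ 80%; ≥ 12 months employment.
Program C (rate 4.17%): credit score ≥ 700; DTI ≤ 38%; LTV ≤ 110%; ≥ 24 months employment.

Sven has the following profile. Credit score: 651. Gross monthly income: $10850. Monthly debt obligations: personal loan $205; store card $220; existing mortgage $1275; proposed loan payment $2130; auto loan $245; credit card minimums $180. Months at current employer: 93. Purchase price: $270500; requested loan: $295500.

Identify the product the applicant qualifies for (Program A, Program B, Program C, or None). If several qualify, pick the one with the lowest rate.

None

Total debts = (205 + 220 + 1,275 + 2,130 + 245 + 180) = 4,255; DTI = 4,255/10,850 = 39.2%.
LTV = 295,500/270,500 = 109.2%.
Program A: score 651 < 680; DTI 39.2% ≤ 40%; LTV 109.2% > 95% → does not qualify.
Program B: score 651 < 700; DTI 39.2% ≤ 40%; LTV 109.2% > 80%; employment 93 ≥ 12 mo → does not qualify.
Program C: score 651 < 700; DTI 39.2% > 38%; LTV 109.2% ≤ 110%; employment 93 ≥ 24 mo → does not qualify.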